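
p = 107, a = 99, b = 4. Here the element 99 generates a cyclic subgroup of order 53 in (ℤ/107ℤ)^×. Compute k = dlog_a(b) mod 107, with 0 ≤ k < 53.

Baby-step giant-step with m = ceil(sqrt(53)) = 8.
Baby table (99^j mod 107 for j=0..7):
  0:1  1:99  2:64  3:23  4:30  5:81  6:101  7:48
Giant step factor: 99^(-8) ≡ 90 (mod 107).
Scan 4·90^i mod 107 for i = 0, 1, …:
  i=0: 4   i=1: 39   i=2: 86   i=3: 36
  i=4: 30
Match at i=4, j=4: k = 4·8 + 4 = 36.

36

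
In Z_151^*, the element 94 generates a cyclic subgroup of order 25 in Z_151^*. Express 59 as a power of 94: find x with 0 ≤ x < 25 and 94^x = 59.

5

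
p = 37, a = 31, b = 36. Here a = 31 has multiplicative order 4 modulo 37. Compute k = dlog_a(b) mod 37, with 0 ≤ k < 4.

Successive powers of 31 modulo 37:
  31^0=1  31^1=31  31^2=36
So 31^2 ≡ 36 (mod 37), giving k = 2.

2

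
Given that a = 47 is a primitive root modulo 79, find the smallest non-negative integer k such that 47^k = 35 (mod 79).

Baby-step giant-step with m = ceil(sqrt(78)) = 9.
Baby table (47^j mod 79 for j=0..8):
  0:1  1:47  2:76  3:17  4:9  5:28  6:52  7:74
  8:2
Giant step factor: 47^(-9) ≡ 58 (mod 79).
Scan 35·58^i mod 79 for i = 0, 1, …:
  i=0: 35   i=1: 55   i=2: 30   i=3: 2
Match at i=3, j=8: k = 3·9 + 8 = 35.

35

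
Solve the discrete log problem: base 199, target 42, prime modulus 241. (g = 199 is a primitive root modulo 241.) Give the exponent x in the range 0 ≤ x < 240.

121

Baby-step giant-step with m = ceil(sqrt(240)) = 16.
Baby table (199^j mod 241 for j=0..15):
  0:1  1:199  2:77  3:140  4:145  5:176  6:79  7:56
  8:58  9:215  10:128  11:167  12:216  13:86  14:3  15:115
Giant step factor: 199^(-16) ≡ 24 (mod 241).
Scan 42·24^i mod 241 for i = 0, 1, …:
  i=0: 42   i=1: 44   i=2: 92   i=3: 39
  i=4: 213   i=5: 51   i=6: 19   i=7: 215
Match at i=7, j=9: x = 7·16 + 9 = 121.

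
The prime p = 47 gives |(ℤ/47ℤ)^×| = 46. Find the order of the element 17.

The order of 17 must divide p − 1 = 46 = 2 · 23.
Divisors: 1, 2, 23, 46.
Check each in increasing order: 17^1 ≡ 17;  17^2 ≡ 7;  17^23 ≡ 1.
Smallest exponent giving 1 is 23.

23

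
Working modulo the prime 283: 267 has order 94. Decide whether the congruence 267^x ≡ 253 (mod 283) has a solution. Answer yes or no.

yes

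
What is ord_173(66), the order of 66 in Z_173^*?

172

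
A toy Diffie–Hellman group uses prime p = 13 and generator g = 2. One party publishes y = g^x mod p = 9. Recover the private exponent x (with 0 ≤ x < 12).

Successive powers of 2 modulo 13:
  2^0=1  2^1=2  2^2=4  2^3=8  2^4=3  2^5=6
  2^6=12  2^7=11  2^8=9
So 2^8 ≡ 9 (mod 13), giving x = 8.

8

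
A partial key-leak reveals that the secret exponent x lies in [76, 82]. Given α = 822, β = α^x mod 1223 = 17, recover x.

Compute 822^76 mod 1223 = 717, then multiply by 822 repeatedly:
  822^76=717  822^77=1111  822^78=884  822^79=186  822^80=17
Found 17 at exponent 80.

80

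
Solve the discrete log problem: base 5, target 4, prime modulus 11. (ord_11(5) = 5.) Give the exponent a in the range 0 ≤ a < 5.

Successive powers of 5 modulo 11:
  5^0=1  5^1=5  5^2=3  5^3=4
So 5^3 ≡ 4 (mod 11), giving a = 3.

3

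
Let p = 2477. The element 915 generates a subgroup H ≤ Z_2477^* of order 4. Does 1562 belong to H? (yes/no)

yes

⟨915⟩ has order 4; its elements mod 2477 are {1, 915, 1562, 2476}.
1562 is in this set.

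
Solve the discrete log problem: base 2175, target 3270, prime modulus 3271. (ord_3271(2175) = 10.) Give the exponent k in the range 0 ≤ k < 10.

Successive powers of 2175 modulo 3271:
  2175^0=1  2175^1=2175  2175^2=759  2175^3=2241  2175^4=385  2175^5=3270
So 2175^5 ≡ 3270 (mod 3271), giving k = 5.

5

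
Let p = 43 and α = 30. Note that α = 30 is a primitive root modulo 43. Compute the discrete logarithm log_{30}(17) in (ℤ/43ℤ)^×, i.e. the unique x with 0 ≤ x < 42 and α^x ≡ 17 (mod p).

Baby-step giant-step with m = ceil(sqrt(42)) = 7.
Baby table (30^j mod 43 for j=0..6):
  0:1  1:30  2:40  3:39  4:9  5:12  6:16
Giant step factor: 30^(-7) ≡ 37 (mod 43).
Scan 17·37^i mod 43 for i = 0, 1, …:
  i=0: 17   i=1: 27   i=2: 10   i=3: 26
  i=4: 16
Match at i=4, j=6: x = 4·7 + 6 = 34.

34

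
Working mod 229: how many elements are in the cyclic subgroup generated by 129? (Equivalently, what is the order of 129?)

The order of 129 must divide p − 1 = 228 = 2^2 · 3 · 19.
Divisors: 1, 2, 3, 4, 6, 12, 19, 38, 57, 76, 114, 228.
Check each in increasing order: 129^1 ≡ 129;  129^2 ≡ 153;  129^3 ≡ 43;  129^4 ≡ 51;  129^6 ≡ 17;  129^12 ≡ 60;  129^19 ≡ 134;  129^38 ≡ 94;  129^57 ≡ 1.
Smallest exponent giving 1 is 57.

57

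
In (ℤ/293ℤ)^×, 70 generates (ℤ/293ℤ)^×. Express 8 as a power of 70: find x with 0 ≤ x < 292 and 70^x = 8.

249

Baby-step giant-step with m = ceil(sqrt(292)) = 18.
Baby table (70^j mod 293 for j=0..17):
  0:1  1:70  2:212  3:190  4:115  5:139  6:61  7:168
  8:40  9:163  10:276  11:275  12:205  13:286  14:96  15:274
  16:135  17:74
Giant step factor: 70^(-18) ≡ 240 (mod 293).
Scan 8·240^i mod 293 for i = 0, 1, …:
  i=0: 8   i=1: 162   i=2: 204   i=3: 29
  i=4: 221   i=5: 7   i=6: 215   i=7: 32
  i=8: 62   i=9: 230   i=10: 116   i=11: 5
  i=12: 28   i=13: 274
Match at i=13, j=15: x = 13·18 + 15 = 249.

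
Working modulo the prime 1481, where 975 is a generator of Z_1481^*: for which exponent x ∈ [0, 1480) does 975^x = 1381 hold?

Baby-step giant-step with m = ceil(sqrt(1480)) = 39.
Baby table (975^j mod 1481 for j=0..38):
  0:1  1:975  2:1304  3:702  4:228  5:150  6:1112  7:108
  8:149  9:137  10:285  11:928  12:1390  13:135  14:1297  15:1282
  16:1467  17:1160  18:997  19:539  20:1251  21:862  22:723  23:1450
  24:876  25:1044  26:453  27:337  28:1274  29:1072  30:1095  31:1305
  32:196  33:51  34:852  35:1340  36:258  37:1261  38:245
Giant step factor: 975^(-39) ≡ 877 (mod 1481).
Scan 1381·877^i mod 1481 for i = 0, 1, …:
  i=0: 1381   i=1: 1160
Match at i=1, j=17: x = 1·39 + 17 = 56.

56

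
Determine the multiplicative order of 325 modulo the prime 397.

The order of 325 must divide p − 1 = 396 = 2^2 · 3^2 · 11.
Divisors: 1, 2, 3, 4, 6, 9, 11, 12, 18, 22, 33, 36, 44, 66, 99, 132, 198, 396.
Check each in increasing order: 325^1 ≡ 325;  325^2 ≡ 23;  325^3 ≡ 329;  325^4 ≡ 132;  325^6 ≡ 257;  325^9 ≡ 389;  325^11 ≡ 213;  325^12 ≡ 147;  325^18 ≡ 64;  325^22 ≡ 111;  325^33 ≡ 220;  325^36 ≡ 126;  325^44 ≡ 14;  325^66 ≡ 363;  325^99 ≡ 63;  325^132 ≡ 362;  325^198 ≡ 396;  325^396 ≡ 1.
Smallest exponent giving 1 is 396.

396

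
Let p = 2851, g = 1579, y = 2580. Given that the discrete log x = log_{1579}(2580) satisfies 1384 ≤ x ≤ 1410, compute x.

1384

Compute 1579^1384 mod 2851 = 2580, then multiply by 1579 repeatedly:
  1579^1384=2580
Found 2580 at exponent 1384.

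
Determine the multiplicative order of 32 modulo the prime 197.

196

The order of 32 must divide p − 1 = 196 = 2^2 · 7^2.
Divisors: 1, 2, 4, 7, 14, 28, 49, 98, 196.
Check each in increasing order: 32^1 ≡ 32;  32^2 ≡ 39;  32^4 ≡ 142;  32^7 ≡ 113;  32^14 ≡ 161;  32^28 ≡ 114;  32^49 ≡ 183;  32^98 ≡ 196;  32^196 ≡ 1.
Smallest exponent giving 1 is 196.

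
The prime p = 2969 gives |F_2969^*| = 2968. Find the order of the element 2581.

The order of 2581 must divide p − 1 = 2968 = 2^3 · 7 · 53.
Divisors: 1, 2, 4, 7, 8, 14, 28, 53, 56, 106, 212, 371, 424, 742, 1484, 2968.
Check each in increasing order: 2581^1 ≡ 2581;  2581^2 ≡ 2094;  2581^4 ≡ 2592;  2581^7 ≡ 2090;  2581^8 ≡ 2586;  2581^14 ≡ 701;  2581^28 ≡ 1516;  2581^53 ≡ 2171;  2581^56 ≡ 250;  2581^106 ≡ 1438;  2581^212 ≡ 1420;  2581^371 ≡ 1097;  2581^424 ≡ 449;  2581^742 ≡ 964;  2581^1484 ≡ 2968;  2581^2968 ≡ 1.
Smallest exponent giving 1 is 2968.

2968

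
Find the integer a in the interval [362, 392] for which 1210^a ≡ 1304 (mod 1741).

Compute 1210^362 mod 1741 = 699, then multiply by 1210 repeatedly:
  1210^362=699  1210^363=1405  1210^364=834  1210^365=1101  1210^366=345
  1210^367=1351  1210^368=1652  1210^369=252  1210^370=245  1210^371=480
  1210^372=1047  1210^373=1163  1210^374=502  1210^375=1552  1210^376=1122
  1210^377=1381  1210^378=1391  1210^379=1304
Found 1304 at exponent 379.

379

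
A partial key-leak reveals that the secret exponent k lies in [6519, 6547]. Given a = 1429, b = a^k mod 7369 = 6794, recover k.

Compute 1429^6519 mod 7369 = 4372, then multiply by 1429 repeatedly:
  1429^6519=4372  1429^6520=6045  1429^6521=1837  1429^6522=1709  1429^6523=3022
  1429^6524=204  1429^6525=4125  1429^6526=6794
Found 6794 at exponent 6526.

6526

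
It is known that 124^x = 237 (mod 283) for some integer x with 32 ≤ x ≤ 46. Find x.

Compute 124^32 mod 283 = 137, then multiply by 124 repeatedly:
  124^32=137  124^33=8  124^34=143  124^35=186  124^36=141
  124^37=221  124^38=236  124^39=115  124^40=110  124^41=56
  124^42=152  124^43=170  124^44=138  124^45=132  124^46=237
Found 237 at exponent 46.

46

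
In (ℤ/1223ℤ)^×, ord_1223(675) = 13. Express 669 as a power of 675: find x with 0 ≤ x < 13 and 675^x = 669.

2

Successive powers of 675 modulo 1223:
  675^0=1  675^1=675  675^2=669
So 675^2 ≡ 669 (mod 1223), giving x = 2.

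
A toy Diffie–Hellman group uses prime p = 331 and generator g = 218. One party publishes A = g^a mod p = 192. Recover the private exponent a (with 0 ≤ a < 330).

131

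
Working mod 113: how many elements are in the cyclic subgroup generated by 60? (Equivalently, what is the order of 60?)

28

The order of 60 must divide p − 1 = 112 = 2^4 · 7.
Divisors: 1, 2, 4, 7, 8, 14, 16, 28, 56, 112.
Check each in increasing order: 60^1 ≡ 60;  60^2 ≡ 97;  60^4 ≡ 30;  60^7 ≡ 15;  60^8 ≡ 109;  60^14 ≡ 112;  60^16 ≡ 16;  60^28 ≡ 1.
Smallest exponent giving 1 is 28.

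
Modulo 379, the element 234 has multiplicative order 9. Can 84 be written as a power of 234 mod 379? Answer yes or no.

yes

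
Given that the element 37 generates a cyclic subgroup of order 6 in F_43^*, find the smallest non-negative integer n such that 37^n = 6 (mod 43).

4

Successive powers of 37 modulo 43:
  37^0=1  37^1=37  37^2=36  37^3=42  37^4=6
So 37^4 ≡ 6 (mod 43), giving n = 4.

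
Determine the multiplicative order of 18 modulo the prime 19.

2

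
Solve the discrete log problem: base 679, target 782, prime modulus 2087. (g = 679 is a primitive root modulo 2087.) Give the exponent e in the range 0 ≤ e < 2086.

1030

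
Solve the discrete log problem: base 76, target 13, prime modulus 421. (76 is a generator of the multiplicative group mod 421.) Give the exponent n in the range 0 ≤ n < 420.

357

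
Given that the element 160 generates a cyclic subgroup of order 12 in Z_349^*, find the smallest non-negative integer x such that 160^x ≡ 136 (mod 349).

3

Successive powers of 160 modulo 349:
  160^0=1  160^1=160  160^2=123  160^3=136
So 160^3 ≡ 136 (mod 349), giving x = 3.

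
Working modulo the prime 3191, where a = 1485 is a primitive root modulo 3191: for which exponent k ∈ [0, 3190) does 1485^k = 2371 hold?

242

Baby-step giant-step with m = ceil(sqrt(3190)) = 57.
Baby table (1485^j mod 3191 for j=0..56):
  0:1  1:1485  2:244  3:1757  4:2098  5:1114  6:1352  7:581
  8:1215  9:1360  10:2888  11:3167  12:2652  13:526  14:2506  15:704
  16:1983  17:2653  18:2011  19:2750  20:2461  21:890  22:576  23:172
  24:140  25:485  26:2250  27:273  28:148  29:2792  30:1011  31:1565
  32:977  33:2131  34:2254  35:3022  36:1124  37:247  38:3021  39:2830
  40:3  41:1264  42:732  43:2080  44:3103  45:151  46:865  47:1743
  48:454  49:889  50:2282  51:3119  52:1574  53:1578  54:1136  55:2112
  56:2758
Giant step factor: 1485^(-57) ≡ 2501 (mod 3191).
Scan 2371·2501^i mod 3191 for i = 0, 1, …:
  i=0: 2371   i=1: 993   i=2: 895   i=3: 1504
  i=4: 2506
Match at i=4, j=14: k = 4·57 + 14 = 242.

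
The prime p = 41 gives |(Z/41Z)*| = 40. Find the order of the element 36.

20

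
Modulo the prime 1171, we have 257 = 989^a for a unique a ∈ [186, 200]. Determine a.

200

Compute 989^186 mod 1171 = 956, then multiply by 989 repeatedly:
  989^186=956  989^187=487  989^188=362  989^189=863  989^190=1019
  989^191=731  989^192=452  989^193=877  989^194=813  989^195=751
  989^196=325  989^197=571  989^198=297  989^199=983  989^200=257
Found 257 at exponent 200.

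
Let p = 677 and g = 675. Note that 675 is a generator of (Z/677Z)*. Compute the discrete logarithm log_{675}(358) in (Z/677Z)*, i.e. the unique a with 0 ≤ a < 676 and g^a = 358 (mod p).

646

Baby-step giant-step with m = ceil(sqrt(676)) = 26.
Baby table (675^j mod 677 for j=0..25):
  0:1  1:675  2:4  3:669  4:16  5:645  6:64  7:549
  8:256  9:165  10:347  11:660  12:34  13:609  14:136  15:405
  16:544  17:266  18:145  19:387  20:580  21:194  22:289  23:99
  24:479  25:396
Giant step factor: 675^(-26) ≡ 312 (mod 677).
Scan 358·312^i mod 677 for i = 0, 1, …:
  i=0: 358   i=1: 668   i=2: 577   i=3: 619
  i=4: 183   i=5: 228   i=6: 51   i=7: 341
  i=8: 103   i=9: 317     …   i=23: 615
  i=24: 289
Match at i=24, j=22: a = 24·26 + 22 = 646.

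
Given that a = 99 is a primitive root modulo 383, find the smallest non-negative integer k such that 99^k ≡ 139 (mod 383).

22

Successive powers of 99 modulo 383:
  99^0=1  99^1=99  99^2=226  99^3=160  99^4=137  99^5=158
  99^6=322  99^7=89  99^8=2  99^9=198  99^10=69  99^11=320
  99^12=274  99^13=316  99^14=261  99^15=178  99^16=4  99^17=13
  99^18=138  99^19=257  99^20=165  99^21=249  99^22=139
So 99^22 ≡ 139 (mod 383), giving k = 22.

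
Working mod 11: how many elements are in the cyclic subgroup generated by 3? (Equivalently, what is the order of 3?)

5

The order of 3 must divide p − 1 = 10 = 2 · 5.
Divisors: 1, 2, 5, 10.
Check each in increasing order: 3^1 ≡ 3;  3^2 ≡ 9;  3^5 ≡ 1.
Smallest exponent giving 1 is 5.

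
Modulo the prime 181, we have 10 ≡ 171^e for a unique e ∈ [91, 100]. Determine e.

Compute 171^91 mod 181 = 10, then multiply by 171 repeatedly:
  171^91=10
Found 10 at exponent 91.

91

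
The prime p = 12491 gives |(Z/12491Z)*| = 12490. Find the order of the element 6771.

12490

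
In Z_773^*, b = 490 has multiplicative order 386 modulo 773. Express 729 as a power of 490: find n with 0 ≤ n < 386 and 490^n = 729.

217

Baby-step giant-step with m = ceil(sqrt(386)) = 20.
Baby table (490^j mod 773 for j=0..19):
  0:1  1:490  2:470  3:719  4:595  5:129  6:597  7:336
  8:764  9:228  10:408  11:486  12:56  13:385  14:38  15:68
  16:81  17:267  18:193  19:264
Giant step factor: 490^(-20) ≡ 523 (mod 773).
Scan 729·523^i mod 773 for i = 0, 1, …:
  i=0: 729   i=1: 178   i=2: 334   i=3: 757
  i=4: 135   i=5: 262   i=6: 205   i=7: 541
  i=8: 25   i=9: 707   i=10: 267
Match at i=10, j=17: n = 10·20 + 17 = 217.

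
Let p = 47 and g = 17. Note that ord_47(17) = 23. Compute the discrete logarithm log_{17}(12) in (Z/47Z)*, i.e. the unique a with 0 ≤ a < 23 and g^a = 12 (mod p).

15

Successive powers of 17 modulo 47:
  17^0=1  17^1=17  17^2=7  17^3=25  17^4=2  17^5=34
  17^6=14  17^7=3  17^8=4  17^9=21  17^10=28  17^11=6
  17^12=8  17^13=42  17^14=9  17^15=12
So 17^15 ≡ 12 (mod 47), giving a = 15.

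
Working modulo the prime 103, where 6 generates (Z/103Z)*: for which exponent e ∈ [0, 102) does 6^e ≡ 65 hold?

Baby-step giant-step with m = ceil(sqrt(102)) = 11.
Baby table (6^j mod 103 for j=0..10):
  0:1  1:6  2:36  3:10  4:60  5:51  6:100  7:85
  8:98  9:73  10:26
Giant step factor: 6^(-11) ≡ 35 (mod 103).
Scan 65·35^i mod 103 for i = 0, 1, …:
  i=0: 65   i=1: 9   i=2: 6
Match at i=2, j=1: e = 2·11 + 1 = 23.

23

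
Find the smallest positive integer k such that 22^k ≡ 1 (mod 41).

40

The order of 22 must divide p − 1 = 40 = 2^3 · 5.
Divisors: 1, 2, 4, 5, 8, 10, 20, 40.
Check each in increasing order: 22^1 ≡ 22;  22^2 ≡ 33;  22^4 ≡ 23;  22^5 ≡ 14;  22^8 ≡ 37;  22^10 ≡ 32;  22^20 ≡ 40;  22^40 ≡ 1.
Smallest exponent giving 1 is 40.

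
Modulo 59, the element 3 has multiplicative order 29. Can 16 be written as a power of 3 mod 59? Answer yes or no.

yes

16 ∈ ⟨3⟩ iff 16^29 ≡ 1 (mod 59), since |⟨3⟩| = 29.
16^29 mod 59 = 1.
Since 1 = 1, 16 lies in the subgroup.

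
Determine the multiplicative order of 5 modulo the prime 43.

The order of 5 must divide p − 1 = 42 = 2 · 3 · 7.
Divisors: 1, 2, 3, 6, 7, 14, 21, 42.
Check each in increasing order: 5^1 ≡ 5;  5^2 ≡ 25;  5^3 ≡ 39;  5^6 ≡ 16;  5^7 ≡ 37;  5^14 ≡ 36;  5^21 ≡ 42;  5^42 ≡ 1.
Smallest exponent giving 1 is 42.

42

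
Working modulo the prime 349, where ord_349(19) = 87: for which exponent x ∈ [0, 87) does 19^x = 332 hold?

Successive powers of 19 modulo 349:
  19^0=1  19^1=19  19^2=12  19^3=228  19^4=144  19^5=293
  19^6=332
So 19^6 ≡ 332 (mod 349), giving x = 6.

6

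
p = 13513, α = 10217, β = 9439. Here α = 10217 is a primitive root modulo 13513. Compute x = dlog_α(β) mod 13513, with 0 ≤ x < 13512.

12636

Baby-step giant-step with m = ceil(sqrt(13512)) = 117.
Baby table (10217^j mod 13513 for j=0..116):
  0:1  1:10217  2:12677  3:12317  4:9733  5:13407  6:11551  7:7538
  8:5159  9:8803  10:11236  11:5277  12:11752  13:7179  14:12792  15:11641
  16:8184  17:10997  18:9267  19:8861  20:9250  21:10841  22:9949  23:4147
  24:6644  25:5949  26:12972  27:12933  28:6347  29:11925  30:4517  31:3294
  32:7428  33:2868  34:6172  35:7666  36:2174  37:9899  38:6791  39:7905
  40:11697  41:12790  42:4720  43:9856  44:13389  45:3314  46:9073  47:13174
  48:9278  49:13144  50:54  51:11198  52:8908  53:2981  54:12088  55:7789
  56:2156  57:1662  58:8326  59:2407  60:12172  61:1185  62:13010  63:9302
  64:1605  65:7016  66:9520  67:12779  68:437  69:5539  70:13032  71:4355
  72:10239  73:7730  74:7438  75:10447  76:11325  77:9219  78:4913  79:8839
  80:684  81:2207  82:9235  83:6229  84:8976  85:8574  86:9292  87:7539
  88:1863  89:7967  90:10040  91:1497  92:11646  93:5217  94:6817  95:3287
  96:3474  97:8720  98:1031  99:7100  100:2916  101:10120  102:8077  103:12331
  104:4128  105:1703  106:8320  107:8670  108:3675  109:8361  110:8664  111:9938
  112:13377  113:2327  114:5592  115:500  116:586
Giant step factor: 10217^(-117) ≡ 3801 (mod 13513).
Scan 9439·3801^i mod 13513 for i = 0, 1, …:
  i=0: 9439   i=1: 624   i=2: 7049   i=3: 10483
  i=4: 9559   i=5: 10815   i=6: 1269   i=7: 12841
  i=8: 13198   i=9: 5342     …   i=107: 903
  i=108: 1
Match at i=108, j=0: x = 108·117 + 0 = 12636.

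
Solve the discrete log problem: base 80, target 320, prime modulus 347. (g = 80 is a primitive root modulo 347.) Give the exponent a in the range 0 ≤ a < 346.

Baby-step giant-step with m = ceil(sqrt(346)) = 19.
Baby table (80^j mod 347 for j=0..18):
  0:1  1:80  2:154  3:175  4:120  5:231  6:89  7:180
  8:173  9:307  10:270  11:86  12:287  13:58  14:129  15:257
  16:87  17:20  18:212
Giant step factor: 80^(-19) ≡ 234 (mod 347).
Scan 320·234^i mod 347 for i = 0, 1, …:
  i=0: 320   i=1: 275   i=2: 155   i=3: 182
  i=4: 254   i=5: 99   i=6: 264   i=7: 10
  i=8: 258   i=9: 341     …   i=16: 195
  i=17: 173
Match at i=17, j=8: a = 17·19 + 8 = 331.

331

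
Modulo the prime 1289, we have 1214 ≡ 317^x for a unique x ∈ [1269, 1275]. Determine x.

1273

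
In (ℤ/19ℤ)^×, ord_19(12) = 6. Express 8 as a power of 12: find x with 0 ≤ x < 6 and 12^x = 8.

Successive powers of 12 modulo 19:
  12^0=1  12^1=12  12^2=11  12^3=18  12^4=7  12^5=8
So 12^5 ≡ 8 (mod 19), giving x = 5.

5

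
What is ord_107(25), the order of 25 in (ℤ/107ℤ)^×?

The order of 25 must divide p − 1 = 106 = 2 · 53.
Divisors: 1, 2, 53, 106.
Check each in increasing order: 25^1 ≡ 25;  25^2 ≡ 90;  25^53 ≡ 1.
Smallest exponent giving 1 is 53.

53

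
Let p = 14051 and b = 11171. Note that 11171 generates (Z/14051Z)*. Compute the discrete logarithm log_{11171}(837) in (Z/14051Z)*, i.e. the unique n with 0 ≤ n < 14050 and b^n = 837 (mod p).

6101

Baby-step giant-step with m = ceil(sqrt(14050)) = 119.
Baby table (11171^j mod 14051 for j=0..118):
  0:1  1:11171  2:4310  3:8284  4:678  5:449  6:13623  7:10203
  8:10052  9:9351  10:4887  11:4542  12:521  13:2977  14:11401  15:2307
  16:1963  17:9113  18:1828  19:4485  20:10120  21:10225  22:2896  23:5814
  24:4472  25:5407  26:10399  27:7612  28:11051  29:12686  30:10971  31:4219
  32:3395  33:1896  34:5359  35:8129  36:11497  37:6847  38:8244  39:3470
  40:10712  41:5436  42:11185  43:6143  44:12420  45:4246  46:9941  47:5858
  48:4211  49:12384  50:9569  51:9342  52:2705  53:7905  54:10271  55:10926
  56:7360  57:6159  58:8493  59:2951  60:1975  61:2655  62:11395  63:5536
  64:4205  65:1562  66:11811  67:1791  68:12688  69:5211  70:12839  71:5912
  72:3252  73:6257  74:7273  75:3801  76:12900  77:12895  78:13244  79:5745
  80:6478  81:3088  82:843  83:2983  84:8172  85:65  86:9514  87:13181
  88:4522  89:1917  90:1083  91:282  92:2798  93:7034  94:3622  95:8533
  96:159  97:5763  98:10842  99:10413  100:9445  101:1136  102:2203  103:6412
  104:10505  105:11454  106:4228  107:5577  108:12584  109:9660  110:180  111:1487
  112:2995  113:1714  114:9632  115:10565  116:7266  117:9910  118:10832
Giant step factor: 11171^(-119) ≡ 10089 (mod 14051).
Scan 837·10089^i mod 14051 for i = 0, 1, …:
  i=0: 837   i=1: 13893   i=2: 7752   i=3: 2062
  i=4: 8038   i=5: 7061   i=6: 13910   i=7: 10653
  i=8: 2018   i=9: 13754     …   i=50: 8961
  i=51: 3395
Match at i=51, j=32: n = 51·119 + 32 = 6101.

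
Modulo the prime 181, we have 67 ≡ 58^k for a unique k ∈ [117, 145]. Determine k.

138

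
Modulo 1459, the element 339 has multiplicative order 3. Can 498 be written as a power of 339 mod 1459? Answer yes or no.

no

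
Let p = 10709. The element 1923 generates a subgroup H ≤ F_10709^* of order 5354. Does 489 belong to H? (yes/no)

yes

489 ∈ ⟨1923⟩ iff 489^5354 ≡ 1 (mod 10709), since |⟨1923⟩| = 5354.
489^5354 mod 10709 = 1.
Since 1 = 1, 489 lies in the subgroup.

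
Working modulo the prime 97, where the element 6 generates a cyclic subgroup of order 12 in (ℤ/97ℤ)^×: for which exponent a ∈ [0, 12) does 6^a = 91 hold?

Successive powers of 6 modulo 97:
  6^0=1  6^1=6  6^2=36  6^3=22  6^4=35  6^5=16
  6^6=96  6^7=91
So 6^7 ≡ 91 (mod 97), giving a = 7.

7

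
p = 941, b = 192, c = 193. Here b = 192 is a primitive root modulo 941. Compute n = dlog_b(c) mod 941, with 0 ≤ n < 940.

Baby-step giant-step with m = ceil(sqrt(940)) = 31.
Baby table (192^j mod 941 for j=0..30):
  0:1  1:192  2:165  3:627  4:877  5:886  6:732  7:335
  8:332  9:697  10:202  11:203  12:395  13:560  14:246  15:182
  16:127  17:859  18:253  19:585  20:341  21:543  22:746  23:200
  24:760  25:65  26:247  27:374  28:292  29:545  30:189
Giant step factor: 192^(-31) ≡ 87 (mod 941).
Scan 193·87^i mod 941 for i = 0, 1, …:
  i=0: 193   i=1: 794   i=2: 385   i=3: 560
Match at i=3, j=13: n = 3·31 + 13 = 106.

106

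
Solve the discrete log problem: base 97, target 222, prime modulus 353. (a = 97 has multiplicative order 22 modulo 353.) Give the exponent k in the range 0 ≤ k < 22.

21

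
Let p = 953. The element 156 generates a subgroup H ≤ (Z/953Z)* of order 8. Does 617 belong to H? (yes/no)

yes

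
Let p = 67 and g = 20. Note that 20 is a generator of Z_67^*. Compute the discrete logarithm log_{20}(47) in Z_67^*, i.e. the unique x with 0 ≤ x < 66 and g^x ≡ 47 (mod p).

Baby-step giant-step with m = ceil(sqrt(66)) = 9.
Baby table (20^j mod 67 for j=0..8):
  0:1  1:20  2:65  3:27  4:4  5:13  6:59  7:41
  8:16
Giant step factor: 20^(-9) ≡ 58 (mod 67).
Scan 47·58^i mod 67 for i = 0, 1, …:
  i=0: 47   i=1: 46   i=2: 55   i=3: 41
Match at i=3, j=7: x = 3·9 + 7 = 34.

34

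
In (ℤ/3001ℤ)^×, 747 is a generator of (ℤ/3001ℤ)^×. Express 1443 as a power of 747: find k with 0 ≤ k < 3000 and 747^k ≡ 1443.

2691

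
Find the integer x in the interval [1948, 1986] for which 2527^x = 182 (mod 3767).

1971

Compute 2527^1948 mod 3767 = 2748, then multiply by 2527 repeatedly:
  2527^1948=2748  2527^1949=1615  2527^1950=1444  2527^1951=2532  2527^1952=1998
  2527^1953=1166  2527^1954=688  2527^1955=1989  2527^1956=1025  2527^1957=2246
  2527^1958=2540  2527^1959=3379  2527^1960=2711  2527^1961=2291  2527^1962=3245
  2527^1963=3123  2527^1964=3723  2527^1965=1822  2527^1966=920  2527^1967=601
  2527^1968=626  2527^1969=3529  2527^1970=1294  2527^1971=182
Found 182 at exponent 1971.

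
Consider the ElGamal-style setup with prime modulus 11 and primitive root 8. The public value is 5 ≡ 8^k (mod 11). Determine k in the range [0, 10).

8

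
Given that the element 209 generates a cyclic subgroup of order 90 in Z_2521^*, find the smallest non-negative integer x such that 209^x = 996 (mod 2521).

71

Baby-step giant-step with m = ceil(sqrt(90)) = 10.
Baby table (209^j mod 2521 for j=0..9):
  0:1  1:209  2:824  3:788  4:827  5:1415  6:778  7:1258
  8:738  9:461
Giant step factor: 209^(-10) ≡ 334 (mod 2521).
Scan 996·334^i mod 2521 for i = 0, 1, …:
  i=0: 996   i=1: 2413   i=2: 1743   i=3: 2332
  i=4: 2420   i=5: 1560   i=6: 1714   i=7: 209
Match at i=7, j=1: x = 7·10 + 1 = 71.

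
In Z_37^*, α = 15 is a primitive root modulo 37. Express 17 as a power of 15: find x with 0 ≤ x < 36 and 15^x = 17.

31

Successive powers of 15 modulo 37:
  15^0=1  15^1=15  15^2=3  15^3=8  15^4=9  15^5=24
  15^6=27  15^7=35  15^8=7  15^9=31  15^10=21  15^11=19
  15^12=26  15^13=20  15^14=4  15^15=23  15^16=12  15^17=32
  15^18=36  15^19=22  15^20=34  15^21=29  15^22=28  15^23=13
  15^24=10  15^25=2  15^26=30  15^27=6  15^28=16  15^29=18
  15^30=11  15^31=17
So 15^31 ≡ 17 (mod 37), giving x = 31.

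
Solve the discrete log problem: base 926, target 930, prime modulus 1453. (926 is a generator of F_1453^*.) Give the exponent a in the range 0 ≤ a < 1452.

1171

Baby-step giant-step with m = ceil(sqrt(1452)) = 39.
Baby table (926^j mod 1453 for j=0..38):
  0:1  1:926  2:206  3:413  4:299  5:804  6:568  7:1435
  8:768  9:651  10:1284  11:430  12:58  13:1400  14:324  15:706
  16:1359  17:136  18:978  19:409  20:954  21:1433  22:369  23:239
  24:458  25:1285  26:1356  27:264  28:360  29:623  30:57  31:474
  32:118  33:293  34:1060  35:785  36:410  37:427  38:186
Giant step factor: 926^(-39) ≡ 288 (mod 1453).
Scan 930·288^i mod 1453 for i = 0, 1, …:
  i=0: 930   i=1: 488   i=2: 1056   i=3: 451
  i=4: 571   i=5: 259   i=6: 489   i=7: 1344
  i=8: 574   i=9: 1123     …   i=29: 538
  i=30: 926
Match at i=30, j=1: a = 30·39 + 1 = 1171.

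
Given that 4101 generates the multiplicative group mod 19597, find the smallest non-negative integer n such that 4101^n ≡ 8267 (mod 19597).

Baby-step giant-step with m = ceil(sqrt(19596)) = 140.
Baby table (4101^j mod 19597 for j=0..139):
  0:1  1:4101  2:3975  3:16368  4:5443  5:760  6:837  7:3062
  8:15182  9:1713  10:9287  11:9016  12:14674  13:15284  14:8478  15:3200
  16:12807  17:1547  18:14416  19:15464  20:1972  21:13208  22:19497  23:1437
  24:14037  25:9348  26:4416  27:2388  28:14285  29:7352  30:10366  31:5073
  32:11956  33:19459  34:2375  35:166  36:14468  37:13149  38:12702  39:2076
  40:8578  41:1763  42:18367  43:11796  44:10000  45:13076  46:7284  47:5856
  48:9131  49:15961  50:2081  51:9486  52:2041  53:2222  54:19414  55:13800
  56:17261  57:2997  58:3378  59:17696  60:3605  61:7967  62:4468  63:73
  64:5418  65:15817  66:19044  67:5399  68:16286  69:2310  70:7959  71:10854
  72:7467  73:11653  74:11467  75:12964  76:18300  77:11387  78:18033  79:13852
  80:14946  81:13727  82:11843  83:6777  84:3931  85:12297  86:6916  87:5657
  88:16106  89:8816  90:17548  91:4164  92:7577  93:12032  94:17583  95:10520
  96:9523  97:16599  98:12118  99:17523  100:19221  101:6187  102:14369  103:18687
  104:11117  105:8195  106:18437  107:4911  108:13892  109:2613  110:15951  111:265
  112:8930  113:14734  114:6583  115:11814  116:5430  117:6238  118:7953  119:5845
  120:3214  121:11430  122:18003  123:8404  124:13278  125:12612  126:5329  127:3574
  128:18015  129:18422  130:2187  131:13058  132:11854  133:12694  134:8462  135:15972
  136:7998  137:14017  138:5716  139:3304
Giant step factor: 4101^(-140) ≡ 846 (mod 19597).
Scan 8267·846^i mod 19597 for i = 0, 1, …:
  i=0: 8267   i=1: 17350   i=2: 19544   i=3: 13953
  i=4: 6844   i=5: 8909   i=6: 11766   i=7: 18357
  i=8: 9198   i=9: 1499     …   i=92: 10690
  i=93: 9523
Match at i=93, j=96: n = 93·140 + 96 = 13116.

13116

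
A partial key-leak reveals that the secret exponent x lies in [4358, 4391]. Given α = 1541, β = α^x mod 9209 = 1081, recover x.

4367

Compute 1541^4358 mod 9209 = 4489, then multiply by 1541 repeatedly:
  1541^4358=4489  1541^4359=1590  1541^4360=596  1541^4361=6745  1541^4362=6293
  1541^4363=436  1541^4364=8828  1541^4365=2255  1541^4366=3162  1541^4367=1081
Found 1081 at exponent 4367.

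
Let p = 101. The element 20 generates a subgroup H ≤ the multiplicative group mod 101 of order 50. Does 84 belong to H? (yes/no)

yes

84 ∈ ⟨20⟩ iff 84^50 ≡ 1 (mod 101), since |⟨20⟩| = 50.
84^50 mod 101 = 1.
Since 1 = 1, 84 lies in the subgroup.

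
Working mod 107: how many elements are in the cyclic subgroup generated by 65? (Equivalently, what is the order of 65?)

106

The order of 65 must divide p − 1 = 106 = 2 · 53.
Divisors: 1, 2, 53, 106.
Check each in increasing order: 65^1 ≡ 65;  65^2 ≡ 52;  65^53 ≡ 106;  65^106 ≡ 1.
Smallest exponent giving 1 is 106.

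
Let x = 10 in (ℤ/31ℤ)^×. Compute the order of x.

15

The order of 10 must divide p − 1 = 30 = 2 · 3 · 5.
Divisors: 1, 2, 3, 5, 6, 10, 15, 30.
Check each in increasing order: 10^1 ≡ 10;  10^2 ≡ 7;  10^3 ≡ 8;  10^5 ≡ 25;  10^6 ≡ 2;  10^10 ≡ 5;  10^15 ≡ 1.
Smallest exponent giving 1 is 15.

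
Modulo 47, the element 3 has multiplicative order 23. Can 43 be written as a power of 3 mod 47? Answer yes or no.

no

43 ∈ ⟨3⟩ iff 43^23 ≡ 1 (mod 47), since |⟨3⟩| = 23.
43^23 mod 47 = 46.
Since 46 ≠ 1, 43 does not lie in the subgroup.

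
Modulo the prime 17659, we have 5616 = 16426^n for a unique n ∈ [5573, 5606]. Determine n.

5584

Compute 16426^5573 mod 17659 = 15323, then multiply by 16426 repeatedly:
  16426^5573=15323  16426^5574=1871  16426^5575=6386  16426^5576=1976  16426^5577=534
  16426^5578=12620  16426^5579=14778  16426^5580=2814  16426^5581=9161  16426^5582=6247
  16426^5583=14432  16426^5584=5616
Found 5616 at exponent 5584.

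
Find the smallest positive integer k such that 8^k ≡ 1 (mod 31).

The order of 8 must divide p − 1 = 30 = 2 · 3 · 5.
Divisors: 1, 2, 3, 5, 6, 10, 15, 30.
Check each in increasing order: 8^1 ≡ 8;  8^2 ≡ 2;  8^3 ≡ 16;  8^5 ≡ 1.
Smallest exponent giving 1 is 5.

5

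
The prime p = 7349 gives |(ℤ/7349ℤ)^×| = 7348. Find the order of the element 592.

The order of 592 must divide p − 1 = 7348 = 2^2 · 11 · 167.
Divisors: 1, 2, 4, 11, 22, 44, 167, 334, 668, 1837, 3674, 7348.
Check each in increasing order: 592^1 ≡ 592;  592^2 ≡ 5061;  592^4 ≡ 2456;  592^11 ≡ 1634;  592^22 ≡ 2269;  592^44 ≡ 4061;  592^167 ≡ 6540;  592^334 ≡ 420;  592^668 ≡ 24;  592^1837 ≡ 5288;  592^3674 ≡ 7348;  592^7348 ≡ 1.
Smallest exponent giving 1 is 7348.

7348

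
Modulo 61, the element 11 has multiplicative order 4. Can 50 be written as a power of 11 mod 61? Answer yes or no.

yes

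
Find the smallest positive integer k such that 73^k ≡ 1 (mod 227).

113

The order of 73 must divide p − 1 = 226 = 2 · 113.
Divisors: 1, 2, 113, 226.
Check each in increasing order: 73^1 ≡ 73;  73^2 ≡ 108;  73^113 ≡ 1.
Smallest exponent giving 1 is 113.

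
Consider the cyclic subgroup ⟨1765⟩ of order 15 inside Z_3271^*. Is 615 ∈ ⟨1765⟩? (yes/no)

no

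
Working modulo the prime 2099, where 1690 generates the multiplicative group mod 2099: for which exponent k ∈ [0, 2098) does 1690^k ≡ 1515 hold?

1560

Baby-step giant-step with m = ceil(sqrt(2098)) = 46.
Baby table (1690^j mod 2099 for j=0..45):
  0:1  1:1690  2:1460  3:1075  4:1115  5:1547  6:1175  7:96
  8:617  9:1626  10:349  11:2090  12:1582  13:1553  14:820  15:460
  16:770  17:2019  18:1235  19:744  20:59  21:1057  22:81  23:455
  24:716  25:1016  26:58  27:1466  28:720  29:1479  30:1700  31:1568
  32:982  33:1370  34:103  35:1952  36:1351  37:1577  38:1499  39:1916
  40:1382  41:1492  42:581  43:1657  44:264  45:1172
Giant step factor: 1690^(-46) ≡ 1934 (mod 2099).
Scan 1515·1934^i mod 2099 for i = 0, 1, …:
  i=0: 1515   i=1: 1905   i=2: 525   i=3: 1533
  i=4: 1034   i=5: 1508   i=6: 961   i=7: 959
  i=8: 1289   i=9: 1413     …   i=32: 429
  i=33: 581
Match at i=33, j=42: k = 33·46 + 42 = 1560.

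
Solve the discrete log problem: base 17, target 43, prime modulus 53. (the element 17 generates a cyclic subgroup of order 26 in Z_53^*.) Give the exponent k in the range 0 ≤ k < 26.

23

Successive powers of 17 modulo 53:
  17^0=1  17^1=17  17^2=24  17^3=37  17^4=46  17^5=40
  17^6=44  17^7=6  17^8=49  17^9=38  17^10=10  17^11=11
  17^12=28  17^13=52  17^14=36  17^15=29  17^16=16  17^17=7
  17^18=13  17^19=9  17^20=47  17^21=4  17^22=15  17^23=43
So 17^23 ≡ 43 (mod 53), giving k = 23.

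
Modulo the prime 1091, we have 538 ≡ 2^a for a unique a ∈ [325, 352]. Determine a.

Compute 2^325 mod 1091 = 349, then multiply by 2 repeatedly:
  2^325=349  2^326=698  2^327=305  2^328=610  2^329=129
  2^330=258  2^331=516  2^332=1032  2^333=973  2^334=855
  2^335=619  2^336=147  2^337=294  2^338=588  2^339=85
  2^340=170  2^341=340  2^342=680  2^343=269  2^344=538
Found 538 at exponent 344.

344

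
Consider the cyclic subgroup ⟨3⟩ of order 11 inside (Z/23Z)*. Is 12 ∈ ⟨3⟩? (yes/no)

⟨3⟩ has order 11; its elements mod 23 are {1, 2, 3, 4, 6, 8, 9, 12, 13, 16, 18}.
12 is in this set.

yes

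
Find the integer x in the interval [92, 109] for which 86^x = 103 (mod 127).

98

Compute 86^92 mod 127 = 120, then multiply by 86 repeatedly:
  86^92=120  86^93=33  86^94=44  86^95=101  86^96=50
  86^97=109  86^98=103
Found 103 at exponent 98.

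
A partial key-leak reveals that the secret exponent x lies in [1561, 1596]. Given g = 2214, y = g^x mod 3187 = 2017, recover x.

1580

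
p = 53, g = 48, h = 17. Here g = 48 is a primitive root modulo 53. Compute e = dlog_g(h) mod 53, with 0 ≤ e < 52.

50

Baby-step giant-step with m = ceil(sqrt(52)) = 8.
Baby table (48^j mod 53 for j=0..7):
  0:1  1:48  2:25  3:34  4:42  5:2  6:43  7:50
Giant step factor: 48^(-8) ≡ 46 (mod 53).
Scan 17·46^i mod 53 for i = 0, 1, …:
  i=0: 17   i=1: 40   i=2: 38   i=3: 52
  i=4: 7   i=5: 4   i=6: 25
Match at i=6, j=2: e = 6·8 + 2 = 50.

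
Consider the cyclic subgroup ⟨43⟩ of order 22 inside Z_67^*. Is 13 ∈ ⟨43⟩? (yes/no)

13 ∈ ⟨43⟩ iff 13^22 ≡ 1 (mod 67), since |⟨43⟩| = 22.
13^22 mod 67 = 37.
Since 37 ≠ 1, 13 does not lie in the subgroup.

no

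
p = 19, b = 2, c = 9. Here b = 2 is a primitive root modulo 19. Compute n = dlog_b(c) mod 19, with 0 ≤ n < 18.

Successive powers of 2 modulo 19:
  2^0=1  2^1=2  2^2=4  2^3=8  2^4=16  2^5=13
  2^6=7  2^7=14  2^8=9
So 2^8 ≡ 9 (mod 19), giving n = 8.

8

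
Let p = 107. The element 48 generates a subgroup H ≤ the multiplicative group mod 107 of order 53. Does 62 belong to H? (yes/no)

yes

62 ∈ ⟨48⟩ iff 62^53 ≡ 1 (mod 107), since |⟨48⟩| = 53.
62^53 mod 107 = 1.
Since 1 = 1, 62 lies in the subgroup.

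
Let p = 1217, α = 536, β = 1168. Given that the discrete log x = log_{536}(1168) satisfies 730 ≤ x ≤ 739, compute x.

Compute 536^730 mod 1217 = 288, then multiply by 536 repeatedly:
  536^730=288  536^731=1026  536^732=1069  536^733=994  536^734=955
  536^735=740  536^736=1115  536^737=93  536^738=1168
Found 1168 at exponent 738.

738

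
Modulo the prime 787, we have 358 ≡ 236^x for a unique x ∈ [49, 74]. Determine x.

53

Compute 236^49 mod 787 = 724, then multiply by 236 repeatedly:
  236^49=724  236^50=85  236^51=385  236^52=355  236^53=358
Found 358 at exponent 53.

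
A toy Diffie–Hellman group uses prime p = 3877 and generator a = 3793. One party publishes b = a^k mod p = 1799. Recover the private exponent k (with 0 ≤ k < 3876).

Baby-step giant-step with m = ceil(sqrt(3876)) = 63.
Baby table (3793^j mod 3877 for j=0..62):
  0:1  1:3793  2:3179  3:477  4:2579  5:476  6:2663  7:1174
  8:2186  9:2472  10:1710  11:3686  12:536  13:1500  14:1941  15:3667
  16:2132  17:3131  18:632  19:1190  20:842  21:2935  22:1588  23:2303
  24:398  25:1461  26:1340  27:3750  28:2914  29:3352  30:1453  31:2012
  32:1580  33:2975  34:2105  35:1522  36:93  37:3819  38:995  39:1714
  40:3350  41:1621  42:3408  43:626  44:1694  45:1153  46:73  47:1622
  48:3324  49:3805  50:2171  51:3732  52:549  53:408  54:621  55:2114
  56:766  57:1565  58:358  59:944  60:2121  61:178  62:556
Giant step factor: 3793^(-63) ≡ 280 (mod 3877).
Scan 1799·280^i mod 3877 for i = 0, 1, …:
  i=0: 1799   i=1: 3587   i=2: 217   i=3: 2605
  i=4: 524   i=5: 3271   i=6: 908   i=7: 2235
  i=8: 1603   i=9: 2985     …   i=22: 1046
  i=23: 2105
Match at i=23, j=34: k = 23·63 + 34 = 1483.

1483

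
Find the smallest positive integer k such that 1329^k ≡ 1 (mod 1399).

1398

The order of 1329 must divide p − 1 = 1398 = 2 · 3 · 233.
Divisors: 1, 2, 3, 6, 233, 466, 699, 1398.
Check each in increasing order: 1329^1 ≡ 1329;  1329^2 ≡ 703;  1329^3 ≡ 1154;  1329^6 ≡ 1267;  1329^233 ≡ 391;  1329^466 ≡ 390;  1329^699 ≡ 1398;  1329^1398 ≡ 1.
Smallest exponent giving 1 is 1398.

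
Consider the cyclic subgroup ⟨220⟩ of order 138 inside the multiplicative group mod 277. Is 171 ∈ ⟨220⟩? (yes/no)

yes

171 ∈ ⟨220⟩ iff 171^138 ≡ 1 (mod 277), since |⟨220⟩| = 138.
171^138 mod 277 = 1.
Since 1 = 1, 171 lies in the subgroup.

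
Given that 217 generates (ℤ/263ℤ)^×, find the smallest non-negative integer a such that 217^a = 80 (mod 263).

Baby-step giant-step with m = ceil(sqrt(262)) = 17.
Baby table (217^j mod 263 for j=0..16):
  0:1  1:217  2:12  3:237  4:144  5:214  6:150  7:201
  8:222  9:45  10:34  11:14  12:145  13:168  14:162  15:175
  16:103
Giant step factor: 217^(-17) ≡ 197 (mod 263).
Scan 80·197^i mod 263 for i = 0, 1, …:
  i=0: 80   i=1: 243   i=2: 5   i=3: 196
  i=4: 214
Match at i=4, j=5: a = 4·17 + 5 = 73.

73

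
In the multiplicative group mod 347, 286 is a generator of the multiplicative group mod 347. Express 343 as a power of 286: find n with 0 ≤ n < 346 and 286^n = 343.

43

Baby-step giant-step with m = ceil(sqrt(346)) = 19.
Baby table (286^j mod 347 for j=0..18):
  0:1  1:286  2:251  3:304  4:194  5:311  6:114  7:333
  8:160  9:303  10:255  11:60  12:157  13:139  14:196  15:189
  16:269  17:247  18:201
Giant step factor: 286^(-19) ≡ 344 (mod 347).
Scan 343·344^i mod 347 for i = 0, 1, …:
  i=0: 343   i=1: 12   i=2: 311
Match at i=2, j=5: n = 2·19 + 5 = 43.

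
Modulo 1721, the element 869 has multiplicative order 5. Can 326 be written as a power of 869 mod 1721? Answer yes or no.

⟨869⟩ has order 5; its elements mod 1721 are {1, 399, 810, 869, 1363}.
326 is not in this set.

no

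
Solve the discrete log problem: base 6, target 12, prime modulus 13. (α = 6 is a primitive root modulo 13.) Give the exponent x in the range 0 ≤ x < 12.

6

Successive powers of 6 modulo 13:
  6^0=1  6^1=6  6^2=10  6^3=8  6^4=9  6^5=2
  6^6=12
So 6^6 ≡ 12 (mod 13), giving x = 6.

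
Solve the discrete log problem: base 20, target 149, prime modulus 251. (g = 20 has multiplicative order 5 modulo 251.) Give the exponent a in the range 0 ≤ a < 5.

2

Successive powers of 20 modulo 251:
  20^0=1  20^1=20  20^2=149
So 20^2 ≡ 149 (mod 251), giving a = 2.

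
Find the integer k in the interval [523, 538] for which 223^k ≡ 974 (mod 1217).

537

Compute 223^523 mod 1217 = 350, then multiply by 223 repeatedly:
  223^523=350  223^524=162  223^525=833  223^526=775  223^527=11
  223^528=19  223^529=586  223^530=459  223^531=129  223^532=776
  223^533=234  223^534=1068  223^535=849  223^536=692  223^537=974
Found 974 at exponent 537.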